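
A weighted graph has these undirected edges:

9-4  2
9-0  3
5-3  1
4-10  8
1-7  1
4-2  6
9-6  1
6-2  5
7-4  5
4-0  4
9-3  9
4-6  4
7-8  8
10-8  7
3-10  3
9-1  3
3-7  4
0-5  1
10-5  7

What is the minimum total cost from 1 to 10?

8

Enumerating some paths:
1 - 7 - 3 - 5 - 10: 1+4+1+7 = 13
1 - 7 - 3 - 10: 1+4+3 = 8
1 - 9 - 0 - 5 - 3 - 10: 3+3+1+1+3 = 11
1 - 9 - 4 - 10: 3+2+8 = 13
Cheapest is 1 - 7 - 3 - 10 at 8.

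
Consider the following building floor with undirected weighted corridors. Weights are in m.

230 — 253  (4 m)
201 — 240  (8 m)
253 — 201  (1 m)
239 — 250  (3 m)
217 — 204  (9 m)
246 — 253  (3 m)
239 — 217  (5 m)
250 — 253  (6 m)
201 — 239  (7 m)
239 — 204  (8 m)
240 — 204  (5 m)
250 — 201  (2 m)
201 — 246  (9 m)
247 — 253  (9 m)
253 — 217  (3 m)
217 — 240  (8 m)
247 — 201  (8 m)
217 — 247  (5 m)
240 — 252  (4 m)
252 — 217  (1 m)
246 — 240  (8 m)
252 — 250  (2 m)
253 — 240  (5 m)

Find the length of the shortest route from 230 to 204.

Settle nodes by increasing distance from 230:
230: 0
253: 4  (via 230)
201: 5  (via 253)
250: 7  (via 201)
246: 7  (via 253)
217: 7  (via 253)
252: 8  (via 217)
240: 9  (via 253)
239: 10  (via 250)
247: 12  (via 217)
204: 14  (via 240)
Shortest route: 230–253–240–204 = 14 m.

14 m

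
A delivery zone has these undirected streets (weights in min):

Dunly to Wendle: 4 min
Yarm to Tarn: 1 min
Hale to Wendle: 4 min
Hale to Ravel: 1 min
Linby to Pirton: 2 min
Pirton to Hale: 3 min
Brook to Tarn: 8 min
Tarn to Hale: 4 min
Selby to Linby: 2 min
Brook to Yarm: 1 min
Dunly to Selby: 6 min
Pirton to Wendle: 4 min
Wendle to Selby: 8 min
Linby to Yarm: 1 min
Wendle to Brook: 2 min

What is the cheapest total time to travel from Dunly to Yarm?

7 min

Settle nodes by increasing distance from Dunly:
Dunly: 0
Wendle: 4  (via Dunly)
Brook: 6  (via Wendle)
Selby: 6  (via Dunly)
Yarm: 7  (via Brook)
Shortest route: Dunly–Wendle–Brook–Yarm = 7 min.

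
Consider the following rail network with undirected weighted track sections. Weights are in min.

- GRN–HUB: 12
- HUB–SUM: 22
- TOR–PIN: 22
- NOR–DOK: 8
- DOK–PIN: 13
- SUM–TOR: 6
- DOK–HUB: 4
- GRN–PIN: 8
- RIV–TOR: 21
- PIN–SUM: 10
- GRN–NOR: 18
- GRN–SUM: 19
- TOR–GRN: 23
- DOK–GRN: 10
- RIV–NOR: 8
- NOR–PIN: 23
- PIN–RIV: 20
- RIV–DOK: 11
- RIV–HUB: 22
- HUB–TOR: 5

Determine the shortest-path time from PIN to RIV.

Enumerating some paths:
PIN–GRN–DOK–RIV: 8+10+11 = 29
PIN–DOK–RIV: 13+11 = 24
PIN–RIV: 20 = 20
PIN–DOK–NOR–RIV: 13+8+8 = 29
The minimum is 20 min via PIN–RIV.

20 min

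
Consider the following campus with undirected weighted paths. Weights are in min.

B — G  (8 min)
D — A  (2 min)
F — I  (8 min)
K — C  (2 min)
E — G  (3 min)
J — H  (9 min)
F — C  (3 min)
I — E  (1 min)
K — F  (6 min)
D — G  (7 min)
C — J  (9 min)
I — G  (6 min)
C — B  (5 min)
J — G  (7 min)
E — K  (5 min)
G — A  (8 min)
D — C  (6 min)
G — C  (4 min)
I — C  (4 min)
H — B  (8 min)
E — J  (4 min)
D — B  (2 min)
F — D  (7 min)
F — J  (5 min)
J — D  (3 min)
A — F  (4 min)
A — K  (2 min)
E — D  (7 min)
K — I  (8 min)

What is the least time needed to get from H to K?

Shortest distances from H:
H: 0
B: 8  (via H)
J: 9  (via H)
D: 10  (via B)
A: 12  (via D)
C: 13  (via B)
E: 13  (via J)
F: 14  (via J)
I: 14  (via E)
K: 14  (via A)
Shortest route: H → B → D → A → K = 14 min.

14 min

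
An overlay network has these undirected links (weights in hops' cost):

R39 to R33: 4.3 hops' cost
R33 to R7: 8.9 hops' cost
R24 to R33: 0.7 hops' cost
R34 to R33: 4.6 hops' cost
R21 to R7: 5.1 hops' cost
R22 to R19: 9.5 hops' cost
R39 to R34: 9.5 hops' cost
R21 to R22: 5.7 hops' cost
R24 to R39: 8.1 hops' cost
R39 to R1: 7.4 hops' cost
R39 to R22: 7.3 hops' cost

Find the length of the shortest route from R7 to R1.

20.6 hops' cost

Candidate routes:
R7 → R21 → R22 → R39 → R1: 5.1+5.7+7.3+7.4 = 25.5
R7 → R33 → R24 → R39 → R1: 8.9+0.7+8.1+7.4 = 25.1
R7 → R33 → R39 → R1: 8.9+4.3+7.4 = 20.6
Cheapest is R7 → R33 → R39 → R1 at 20.6 hops' cost.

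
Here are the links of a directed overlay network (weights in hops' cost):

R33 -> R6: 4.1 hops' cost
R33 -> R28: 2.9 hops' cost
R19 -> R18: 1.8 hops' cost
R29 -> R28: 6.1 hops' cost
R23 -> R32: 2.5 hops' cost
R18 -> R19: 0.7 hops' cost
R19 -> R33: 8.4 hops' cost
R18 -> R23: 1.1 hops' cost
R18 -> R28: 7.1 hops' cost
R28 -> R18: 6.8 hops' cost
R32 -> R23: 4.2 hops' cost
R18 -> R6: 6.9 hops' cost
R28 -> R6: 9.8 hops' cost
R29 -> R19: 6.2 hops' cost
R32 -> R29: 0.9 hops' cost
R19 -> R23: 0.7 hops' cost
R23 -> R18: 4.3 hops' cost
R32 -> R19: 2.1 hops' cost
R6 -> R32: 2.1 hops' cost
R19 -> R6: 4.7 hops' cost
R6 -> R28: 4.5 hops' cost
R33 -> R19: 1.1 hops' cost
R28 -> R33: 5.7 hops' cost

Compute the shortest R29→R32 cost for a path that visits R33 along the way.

16.1 hops' cost

Best R29 to R33: R29 → R28 → R33 costing 11.8
Best R33 to R32: R33 → R19 → R23 → R32 costing 4.3
Total via R33: 11.8 + 4.3 = 16.1 hops' cost.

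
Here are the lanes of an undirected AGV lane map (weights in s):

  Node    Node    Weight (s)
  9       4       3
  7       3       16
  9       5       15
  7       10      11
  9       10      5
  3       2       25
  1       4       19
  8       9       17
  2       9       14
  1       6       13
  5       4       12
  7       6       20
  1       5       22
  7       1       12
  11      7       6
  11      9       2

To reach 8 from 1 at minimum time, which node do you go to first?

7

Enumerating some paths:
1–7–10–9–8: 12+11+5+17 = 45
1–7–11–9–8: 12+6+2+17 = 37
1–4–9–8: 19+3+17 = 39
The minimum is 37 s via 1–7–11–9–8.
So from 1 the first move is to 7.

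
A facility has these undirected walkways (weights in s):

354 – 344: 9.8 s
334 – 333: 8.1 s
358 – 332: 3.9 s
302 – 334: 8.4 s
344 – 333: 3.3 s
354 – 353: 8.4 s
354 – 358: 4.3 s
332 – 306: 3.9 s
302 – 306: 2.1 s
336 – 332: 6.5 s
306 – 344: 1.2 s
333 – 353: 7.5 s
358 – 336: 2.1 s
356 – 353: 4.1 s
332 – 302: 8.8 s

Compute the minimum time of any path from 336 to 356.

Running Dijkstra from 336:
336: 0
358: 2.1  (via 336)
332: 6  (via 358)
354: 6.4  (via 358)
306: 9.9  (via 332)
344: 11.1  (via 306)
302: 12  (via 306)
333: 14.4  (via 344)
353: 14.8  (via 354)
356: 18.9  (via 353)
Shortest route: 336 → 358 → 354 → 353 → 356 = 18.9 s.

18.9 s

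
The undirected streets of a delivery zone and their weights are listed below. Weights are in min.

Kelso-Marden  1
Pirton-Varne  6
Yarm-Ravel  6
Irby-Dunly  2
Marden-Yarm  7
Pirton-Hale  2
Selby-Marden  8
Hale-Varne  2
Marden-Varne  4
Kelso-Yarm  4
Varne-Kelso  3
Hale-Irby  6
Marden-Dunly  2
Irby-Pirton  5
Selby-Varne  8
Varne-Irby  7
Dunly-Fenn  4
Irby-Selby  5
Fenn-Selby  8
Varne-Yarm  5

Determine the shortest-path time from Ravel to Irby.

Running Dijkstra from Ravel:
Ravel: 0
Yarm: 6  (via Ravel)
Kelso: 10  (via Yarm)
Marden: 11  (via Kelso)
Varne: 11  (via Yarm)
Dunly: 13  (via Marden)
Hale: 13  (via Varne)
Pirton: 15  (via Hale)
Irby: 15  (via Dunly)
Shortest route: Ravel–Yarm–Kelso–Marden–Dunly–Irby = 15 min.

15 min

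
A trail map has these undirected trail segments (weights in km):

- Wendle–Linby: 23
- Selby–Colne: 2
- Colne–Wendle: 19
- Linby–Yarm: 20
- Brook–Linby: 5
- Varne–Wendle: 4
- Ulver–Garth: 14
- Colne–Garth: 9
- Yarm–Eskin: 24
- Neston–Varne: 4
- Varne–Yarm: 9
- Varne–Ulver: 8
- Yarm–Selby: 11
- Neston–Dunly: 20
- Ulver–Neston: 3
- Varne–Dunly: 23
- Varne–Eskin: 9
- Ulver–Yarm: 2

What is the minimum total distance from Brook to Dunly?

50 km

Settle nodes by increasing distance from Brook:
Brook: 0
Linby: 5  (via Brook)
Yarm: 25  (via Linby)
Ulver: 27  (via Yarm)
Wendle: 28  (via Linby)
Neston: 30  (via Ulver)
Varne: 32  (via Wendle)
Selby: 36  (via Yarm)
Colne: 38  (via Selby)
Garth: 41  (via Ulver)
Eskin: 41  (via Varne)
Dunly: 50  (via Neston)
Shortest route: Brook → Linby → Yarm → Ulver → Neston → Dunly = 50 km.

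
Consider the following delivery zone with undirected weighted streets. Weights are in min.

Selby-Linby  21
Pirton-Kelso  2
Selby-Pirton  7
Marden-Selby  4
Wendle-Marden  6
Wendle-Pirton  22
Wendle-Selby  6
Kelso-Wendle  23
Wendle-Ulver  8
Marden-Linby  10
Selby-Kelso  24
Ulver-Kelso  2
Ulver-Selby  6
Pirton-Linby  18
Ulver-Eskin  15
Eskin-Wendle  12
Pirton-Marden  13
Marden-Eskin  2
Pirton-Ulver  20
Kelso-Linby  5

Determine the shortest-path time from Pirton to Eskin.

13 min

Candidate routes:
Pirton → Kelso → Ulver → Selby → Marden → Eskin: 2+2+6+4+2 = 16
Pirton → Selby → Marden → Eskin: 7+4+2 = 13
Pirton → Marden → Eskin: 13+2 = 15
Pirton → Kelso → Linby → Marden → Eskin: 2+5+10+2 = 19
The minimum is 13 min via Pirton → Selby → Marden → Eskin.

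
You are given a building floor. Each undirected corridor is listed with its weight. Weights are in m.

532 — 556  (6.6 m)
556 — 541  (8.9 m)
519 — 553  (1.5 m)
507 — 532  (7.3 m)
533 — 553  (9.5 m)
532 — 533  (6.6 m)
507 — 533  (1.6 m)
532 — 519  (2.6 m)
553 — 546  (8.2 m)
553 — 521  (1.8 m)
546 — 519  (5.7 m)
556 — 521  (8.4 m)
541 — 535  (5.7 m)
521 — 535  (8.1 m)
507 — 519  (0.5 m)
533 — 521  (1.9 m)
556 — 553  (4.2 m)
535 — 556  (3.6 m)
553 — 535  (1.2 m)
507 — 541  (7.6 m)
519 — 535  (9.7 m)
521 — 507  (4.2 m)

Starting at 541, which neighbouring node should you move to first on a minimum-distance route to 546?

Enumerating some paths:
541–535–553–546: 5.7+1.2+8.2 = 15.1
541–535–553–519–546: 5.7+1.2+1.5+5.7 = 14.1
541–507–519–546: 7.6+0.5+5.7 = 13.8
Cheapest is 541–507–519–546 at 13.8 m.
So from 541 the first move is to 507.

507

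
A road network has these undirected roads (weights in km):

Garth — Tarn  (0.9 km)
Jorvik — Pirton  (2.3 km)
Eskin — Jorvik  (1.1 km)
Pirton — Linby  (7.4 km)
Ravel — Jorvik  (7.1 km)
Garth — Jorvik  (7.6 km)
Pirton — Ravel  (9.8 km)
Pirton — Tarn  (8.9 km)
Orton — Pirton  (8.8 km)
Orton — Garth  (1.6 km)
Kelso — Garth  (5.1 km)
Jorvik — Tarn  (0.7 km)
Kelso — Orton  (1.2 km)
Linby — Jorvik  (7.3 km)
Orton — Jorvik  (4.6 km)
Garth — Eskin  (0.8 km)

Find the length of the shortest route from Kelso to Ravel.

11.5 km

Settle nodes by increasing distance from Kelso:
Kelso: 0
Orton: 1.2  (via Kelso)
Garth: 2.8  (via Orton)
Eskin: 3.6  (via Garth)
Tarn: 3.7  (via Garth)
Jorvik: 4.4  (via Tarn)
Pirton: 6.7  (via Jorvik)
Ravel: 11.5  (via Jorvik)
Shortest route: Kelso–Orton–Garth–Tarn–Jorvik–Ravel = 11.5 km.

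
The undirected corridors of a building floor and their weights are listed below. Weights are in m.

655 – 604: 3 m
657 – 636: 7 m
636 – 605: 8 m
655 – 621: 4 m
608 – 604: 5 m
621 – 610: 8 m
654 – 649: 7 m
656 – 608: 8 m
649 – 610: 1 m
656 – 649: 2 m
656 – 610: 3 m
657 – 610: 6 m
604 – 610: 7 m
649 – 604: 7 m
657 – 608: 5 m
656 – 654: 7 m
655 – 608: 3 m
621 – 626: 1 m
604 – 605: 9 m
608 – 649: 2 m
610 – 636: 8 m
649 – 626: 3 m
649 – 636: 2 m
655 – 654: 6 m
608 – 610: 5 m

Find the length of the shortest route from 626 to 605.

13 m

Shortest distances from 626:
626: 0
621: 1  (via 626)
649: 3  (via 626)
610: 4  (via 649)
656: 5  (via 649)
655: 5  (via 621)
608: 5  (via 649)
636: 5  (via 649)
604: 8  (via 655)
654: 10  (via 649)
657: 10  (via 610)
605: 13  (via 636)
Shortest route: 626 → 649 → 636 → 605 = 13 m.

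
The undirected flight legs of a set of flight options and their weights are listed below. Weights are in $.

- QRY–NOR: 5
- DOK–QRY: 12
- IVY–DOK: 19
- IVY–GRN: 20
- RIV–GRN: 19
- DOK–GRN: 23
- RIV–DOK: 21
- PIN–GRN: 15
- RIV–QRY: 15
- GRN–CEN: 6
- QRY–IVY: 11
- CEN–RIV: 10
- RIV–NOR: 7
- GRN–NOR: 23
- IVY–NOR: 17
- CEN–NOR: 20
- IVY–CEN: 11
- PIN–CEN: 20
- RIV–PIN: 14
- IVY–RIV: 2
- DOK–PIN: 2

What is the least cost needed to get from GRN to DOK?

Running Dijkstra from GRN:
GRN: 0
CEN: 6  (via GRN)
PIN: 15  (via GRN)
RIV: 16  (via CEN)
IVY: 17  (via CEN)
DOK: 17  (via PIN)
Shortest route: GRN–PIN–DOK = $17.

$17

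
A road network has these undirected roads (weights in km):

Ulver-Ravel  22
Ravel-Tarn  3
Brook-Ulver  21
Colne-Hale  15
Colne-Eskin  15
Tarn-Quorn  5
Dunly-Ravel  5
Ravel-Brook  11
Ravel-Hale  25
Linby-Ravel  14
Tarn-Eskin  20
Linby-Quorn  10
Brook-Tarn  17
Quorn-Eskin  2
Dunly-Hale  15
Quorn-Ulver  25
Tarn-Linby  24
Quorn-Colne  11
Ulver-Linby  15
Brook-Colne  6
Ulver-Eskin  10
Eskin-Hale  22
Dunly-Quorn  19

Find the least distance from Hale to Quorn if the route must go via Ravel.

Best Hale to Ravel: Hale → Dunly → Ravel costing 20
Best Ravel to Quorn: Ravel → Tarn → Quorn costing 8
Total via Ravel: 20 + 8 = 28 km.

28 km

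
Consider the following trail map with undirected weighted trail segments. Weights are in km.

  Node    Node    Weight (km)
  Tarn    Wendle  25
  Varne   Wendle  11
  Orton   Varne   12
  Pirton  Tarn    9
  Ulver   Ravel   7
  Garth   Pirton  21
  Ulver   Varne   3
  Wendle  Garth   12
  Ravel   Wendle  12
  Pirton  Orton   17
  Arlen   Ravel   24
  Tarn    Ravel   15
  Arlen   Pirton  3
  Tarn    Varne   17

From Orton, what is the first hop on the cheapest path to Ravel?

Varne

Enumerating some paths:
Orton - Varne - Ulver - Ravel: 12+3+7 = 22
Orton - Varne - Wendle - Ravel: 12+11+12 = 35
The minimum is 22 km via Orton - Varne - Ulver - Ravel.
So from Orton the first move is to Varne.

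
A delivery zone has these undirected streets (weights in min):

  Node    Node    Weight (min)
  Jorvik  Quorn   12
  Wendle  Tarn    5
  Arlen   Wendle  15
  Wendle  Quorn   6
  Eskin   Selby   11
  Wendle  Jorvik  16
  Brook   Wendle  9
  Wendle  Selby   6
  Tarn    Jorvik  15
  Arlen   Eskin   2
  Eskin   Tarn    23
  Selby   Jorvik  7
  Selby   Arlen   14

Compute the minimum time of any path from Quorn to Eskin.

23 min

Shortest distances from Quorn:
Quorn: 0
Wendle: 6  (via Quorn)
Tarn: 11  (via Wendle)
Selby: 12  (via Wendle)
Jorvik: 12  (via Quorn)
Brook: 15  (via Wendle)
Arlen: 21  (via Wendle)
Eskin: 23  (via Selby)
Shortest route: Quorn → Wendle → Selby → Eskin = 23 min.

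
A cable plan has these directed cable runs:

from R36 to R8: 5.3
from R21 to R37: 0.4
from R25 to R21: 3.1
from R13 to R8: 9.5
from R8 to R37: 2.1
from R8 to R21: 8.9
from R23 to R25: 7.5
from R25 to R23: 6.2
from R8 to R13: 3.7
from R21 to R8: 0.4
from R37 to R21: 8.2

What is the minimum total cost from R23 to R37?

Candidate routes:
R23 - R25 - R21 - R8 - R37: 7.5+3.1+0.4+2.1 = 13.1
R23 - R25 - R21 - R37: 7.5+3.1+0.4 = 11
The minimum is 11 via R23 - R25 - R21 - R37.

11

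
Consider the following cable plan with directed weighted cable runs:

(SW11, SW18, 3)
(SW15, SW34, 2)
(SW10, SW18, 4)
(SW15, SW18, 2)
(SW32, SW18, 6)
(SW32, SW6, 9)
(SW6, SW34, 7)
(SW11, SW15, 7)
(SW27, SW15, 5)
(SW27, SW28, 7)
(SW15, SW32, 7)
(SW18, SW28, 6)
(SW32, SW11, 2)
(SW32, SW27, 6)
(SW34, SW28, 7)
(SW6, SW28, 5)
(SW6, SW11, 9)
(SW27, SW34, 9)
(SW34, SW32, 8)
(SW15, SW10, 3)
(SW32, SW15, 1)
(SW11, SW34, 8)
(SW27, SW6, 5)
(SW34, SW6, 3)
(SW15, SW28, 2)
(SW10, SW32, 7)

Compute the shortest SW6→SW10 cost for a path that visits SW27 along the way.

29

Best SW6 to SW27: SW6–SW34–SW32–SW27 costing 21
Best SW27 to SW10: SW27–SW15–SW10 costing 8
Total via SW27: 21 + 8 = 29.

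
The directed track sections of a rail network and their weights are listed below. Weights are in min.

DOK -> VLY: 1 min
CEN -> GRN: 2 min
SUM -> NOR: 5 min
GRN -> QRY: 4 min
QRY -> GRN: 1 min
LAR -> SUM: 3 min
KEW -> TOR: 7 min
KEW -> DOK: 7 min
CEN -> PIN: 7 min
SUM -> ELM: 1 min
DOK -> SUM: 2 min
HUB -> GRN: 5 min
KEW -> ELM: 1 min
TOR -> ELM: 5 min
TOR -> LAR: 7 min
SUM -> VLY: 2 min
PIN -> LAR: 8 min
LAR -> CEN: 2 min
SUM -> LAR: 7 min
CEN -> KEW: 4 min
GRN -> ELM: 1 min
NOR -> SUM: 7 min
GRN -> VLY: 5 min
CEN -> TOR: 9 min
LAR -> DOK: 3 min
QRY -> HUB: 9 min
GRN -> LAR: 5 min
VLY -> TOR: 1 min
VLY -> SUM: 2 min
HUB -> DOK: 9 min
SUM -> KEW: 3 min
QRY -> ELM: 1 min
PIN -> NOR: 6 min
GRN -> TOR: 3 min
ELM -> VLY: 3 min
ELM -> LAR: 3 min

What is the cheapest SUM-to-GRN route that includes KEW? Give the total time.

11 min

Best SUM to KEW: SUM → KEW costing 3
Best KEW to GRN: KEW → ELM → LAR → CEN → GRN costing 8
Total via KEW: 3 + 8 = 11 min.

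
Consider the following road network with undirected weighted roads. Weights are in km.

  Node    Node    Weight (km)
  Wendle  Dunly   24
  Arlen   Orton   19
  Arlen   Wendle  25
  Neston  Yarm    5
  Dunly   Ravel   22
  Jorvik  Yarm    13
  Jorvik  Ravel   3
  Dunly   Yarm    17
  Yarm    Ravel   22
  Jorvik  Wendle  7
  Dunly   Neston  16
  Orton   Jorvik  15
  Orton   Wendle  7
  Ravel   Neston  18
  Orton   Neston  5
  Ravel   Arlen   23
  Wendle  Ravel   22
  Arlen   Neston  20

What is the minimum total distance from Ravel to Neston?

Running Dijkstra from Ravel:
Ravel: 0
Jorvik: 3  (via Ravel)
Wendle: 10  (via Jorvik)
Yarm: 16  (via Jorvik)
Orton: 17  (via Wendle)
Neston: 18  (via Ravel)
Shortest route: Ravel–Neston = 18 km.

18 km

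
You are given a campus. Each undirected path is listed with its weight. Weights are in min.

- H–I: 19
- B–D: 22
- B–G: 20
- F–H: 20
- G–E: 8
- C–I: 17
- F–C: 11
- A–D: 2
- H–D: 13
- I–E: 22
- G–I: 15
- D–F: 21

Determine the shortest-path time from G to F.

43 min

Compare a few routes:
G - I - C - F: 15+17+11 = 43
G - I - H - F: 15+19+20 = 54
Cheapest is G - I - C - F at 43 min.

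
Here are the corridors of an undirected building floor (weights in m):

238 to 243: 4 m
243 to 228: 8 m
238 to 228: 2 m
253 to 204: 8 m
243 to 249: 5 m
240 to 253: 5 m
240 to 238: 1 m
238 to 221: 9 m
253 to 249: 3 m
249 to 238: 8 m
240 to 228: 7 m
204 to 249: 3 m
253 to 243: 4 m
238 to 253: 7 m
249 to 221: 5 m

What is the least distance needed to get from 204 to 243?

Enumerating some paths:
204 → 249 → 253 → 243: 3+3+4 = 10
204 → 249 → 243: 3+5 = 8
Cheapest is 204 → 249 → 243 at 8 m.

8 m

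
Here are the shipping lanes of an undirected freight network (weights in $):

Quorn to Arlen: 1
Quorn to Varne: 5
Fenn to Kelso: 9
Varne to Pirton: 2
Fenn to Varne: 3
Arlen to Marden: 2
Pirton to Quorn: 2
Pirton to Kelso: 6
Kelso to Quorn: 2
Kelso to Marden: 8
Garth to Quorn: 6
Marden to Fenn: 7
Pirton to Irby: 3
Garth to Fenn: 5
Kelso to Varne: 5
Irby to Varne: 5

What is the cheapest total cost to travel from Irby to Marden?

Shortest distances from Irby:
Irby: 0
Pirton: 3  (via Irby)
Varne: 5  (via Irby)
Quorn: 5  (via Pirton)
Arlen: 6  (via Quorn)
Kelso: 7  (via Quorn)
Fenn: 8  (via Varne)
Marden: 8  (via Arlen)
Shortest route: Irby–Pirton–Quorn–Arlen–Marden = $8.

$8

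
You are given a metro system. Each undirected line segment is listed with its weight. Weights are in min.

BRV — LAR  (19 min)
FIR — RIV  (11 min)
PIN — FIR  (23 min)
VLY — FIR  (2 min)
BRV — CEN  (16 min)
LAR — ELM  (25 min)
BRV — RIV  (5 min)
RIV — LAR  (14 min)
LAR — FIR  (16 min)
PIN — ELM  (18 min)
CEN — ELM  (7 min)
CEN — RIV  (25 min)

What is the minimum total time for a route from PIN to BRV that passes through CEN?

Shortest PIN→CEN: PIN–ELM–CEN = 25
Best CEN to BRV: CEN–BRV costing 16
Total via CEN: 25 + 16 = 41 min.

41 min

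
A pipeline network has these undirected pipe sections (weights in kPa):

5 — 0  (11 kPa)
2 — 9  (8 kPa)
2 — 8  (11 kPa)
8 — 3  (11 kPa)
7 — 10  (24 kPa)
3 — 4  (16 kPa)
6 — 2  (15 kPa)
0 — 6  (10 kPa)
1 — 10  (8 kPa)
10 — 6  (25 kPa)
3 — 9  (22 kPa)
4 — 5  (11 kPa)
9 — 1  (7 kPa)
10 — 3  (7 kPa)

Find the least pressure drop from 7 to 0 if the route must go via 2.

Shortest 7→2: 7 → 10 → 1 → 9 → 2 = 47
Best 2 to 0: 2 → 6 → 0 costing 25
Total via 2: 47 + 25 = 72 kPa.

72 kPa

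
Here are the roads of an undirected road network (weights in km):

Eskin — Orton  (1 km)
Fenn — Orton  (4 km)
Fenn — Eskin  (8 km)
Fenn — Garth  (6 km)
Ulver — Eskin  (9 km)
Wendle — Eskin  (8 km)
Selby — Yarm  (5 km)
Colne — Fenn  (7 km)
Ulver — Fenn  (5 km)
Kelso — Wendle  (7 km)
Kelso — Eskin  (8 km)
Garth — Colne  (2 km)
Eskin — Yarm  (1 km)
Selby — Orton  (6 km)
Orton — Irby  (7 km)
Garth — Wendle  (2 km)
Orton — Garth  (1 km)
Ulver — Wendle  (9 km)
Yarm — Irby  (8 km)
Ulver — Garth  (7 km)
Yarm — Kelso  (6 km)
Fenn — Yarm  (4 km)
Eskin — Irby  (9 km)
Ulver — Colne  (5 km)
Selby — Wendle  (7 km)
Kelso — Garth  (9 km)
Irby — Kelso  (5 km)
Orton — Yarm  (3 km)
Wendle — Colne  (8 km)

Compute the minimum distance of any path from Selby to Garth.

7 km

Compare a few routes:
Selby → Orton → Garth: 6+1 = 7
Selby → Yarm → Eskin → Orton → Garth: 5+1+1+1 = 8
Selby → Yarm → Orton → Garth: 5+3+1 = 9
The minimum is 7 km via Selby → Orton → Garth.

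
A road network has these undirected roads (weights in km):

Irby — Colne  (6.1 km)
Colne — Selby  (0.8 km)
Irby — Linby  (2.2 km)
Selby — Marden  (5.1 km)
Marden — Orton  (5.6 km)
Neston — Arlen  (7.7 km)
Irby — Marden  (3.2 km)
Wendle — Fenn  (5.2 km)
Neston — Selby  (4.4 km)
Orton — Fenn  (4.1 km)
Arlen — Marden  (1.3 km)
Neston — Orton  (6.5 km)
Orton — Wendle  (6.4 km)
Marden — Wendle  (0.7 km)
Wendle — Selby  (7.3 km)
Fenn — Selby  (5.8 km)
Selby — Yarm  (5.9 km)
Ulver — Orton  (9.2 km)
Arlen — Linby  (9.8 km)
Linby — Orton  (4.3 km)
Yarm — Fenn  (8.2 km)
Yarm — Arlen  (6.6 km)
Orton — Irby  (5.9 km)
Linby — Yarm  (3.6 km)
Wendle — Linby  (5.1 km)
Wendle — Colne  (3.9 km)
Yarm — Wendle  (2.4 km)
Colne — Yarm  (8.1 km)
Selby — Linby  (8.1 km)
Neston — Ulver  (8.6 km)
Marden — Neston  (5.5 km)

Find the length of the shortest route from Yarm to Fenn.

7.6 km

Shortest distances from Yarm:
Yarm: 0
Wendle: 2.4  (via Yarm)
Marden: 3.1  (via Wendle)
Linby: 3.6  (via Yarm)
Arlen: 4.4  (via Marden)
Irby: 5.8  (via Linby)
Selby: 5.9  (via Yarm)
Colne: 6.3  (via Wendle)
Fenn: 7.6  (via Wendle)
Shortest route: Yarm–Wendle–Fenn = 7.6 km.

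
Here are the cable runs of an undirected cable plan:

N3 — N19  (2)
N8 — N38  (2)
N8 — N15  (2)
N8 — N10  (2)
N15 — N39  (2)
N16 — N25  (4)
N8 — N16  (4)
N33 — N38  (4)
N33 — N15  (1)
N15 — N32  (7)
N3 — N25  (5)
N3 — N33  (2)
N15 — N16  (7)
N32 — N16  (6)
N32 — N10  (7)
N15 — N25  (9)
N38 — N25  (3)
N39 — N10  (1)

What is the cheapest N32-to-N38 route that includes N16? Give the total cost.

12

Best N32 to N16: N32–N16 costing 6
Shortest N16→N38: N16–N8–N38 = 6
Total via N16: 6 + 6 = 12.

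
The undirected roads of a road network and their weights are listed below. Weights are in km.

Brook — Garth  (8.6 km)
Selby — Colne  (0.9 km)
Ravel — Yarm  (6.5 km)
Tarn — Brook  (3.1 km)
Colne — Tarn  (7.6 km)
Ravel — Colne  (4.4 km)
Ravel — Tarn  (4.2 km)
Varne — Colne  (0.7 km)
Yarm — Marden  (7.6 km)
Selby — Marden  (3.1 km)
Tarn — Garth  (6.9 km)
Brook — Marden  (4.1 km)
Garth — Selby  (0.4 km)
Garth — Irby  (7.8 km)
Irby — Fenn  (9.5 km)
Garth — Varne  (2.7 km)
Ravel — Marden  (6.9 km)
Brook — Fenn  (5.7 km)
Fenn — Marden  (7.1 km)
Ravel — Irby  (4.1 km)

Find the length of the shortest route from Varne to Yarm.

Candidate routes:
Varne → Garth → Selby → Marden → Yarm: 2.7+0.4+3.1+7.6 = 13.8
Varne → Colne → Selby → Marden → Yarm: 0.7+0.9+3.1+7.6 = 12.3
Varne → Colne → Ravel → Yarm: 0.7+4.4+6.5 = 11.6
The minimum is 11.6 km via Varne → Colne → Ravel → Yarm.

11.6 km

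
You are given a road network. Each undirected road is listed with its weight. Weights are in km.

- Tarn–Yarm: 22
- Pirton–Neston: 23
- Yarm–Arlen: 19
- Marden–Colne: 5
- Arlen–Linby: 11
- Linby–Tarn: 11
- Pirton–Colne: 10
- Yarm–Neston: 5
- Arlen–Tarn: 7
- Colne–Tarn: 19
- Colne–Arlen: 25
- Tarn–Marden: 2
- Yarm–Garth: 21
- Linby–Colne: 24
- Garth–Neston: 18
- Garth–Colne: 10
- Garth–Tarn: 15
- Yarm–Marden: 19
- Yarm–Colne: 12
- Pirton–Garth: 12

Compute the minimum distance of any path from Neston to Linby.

Shortest distances from Neston:
Neston: 0
Yarm: 5  (via Neston)
Colne: 17  (via Yarm)
Garth: 18  (via Neston)
Marden: 22  (via Colne)
Pirton: 23  (via Neston)
Arlen: 24  (via Yarm)
Tarn: 24  (via Marden)
Linby: 35  (via Arlen)
Shortest route: Neston → Yarm → Arlen → Linby = 35 km.

35 km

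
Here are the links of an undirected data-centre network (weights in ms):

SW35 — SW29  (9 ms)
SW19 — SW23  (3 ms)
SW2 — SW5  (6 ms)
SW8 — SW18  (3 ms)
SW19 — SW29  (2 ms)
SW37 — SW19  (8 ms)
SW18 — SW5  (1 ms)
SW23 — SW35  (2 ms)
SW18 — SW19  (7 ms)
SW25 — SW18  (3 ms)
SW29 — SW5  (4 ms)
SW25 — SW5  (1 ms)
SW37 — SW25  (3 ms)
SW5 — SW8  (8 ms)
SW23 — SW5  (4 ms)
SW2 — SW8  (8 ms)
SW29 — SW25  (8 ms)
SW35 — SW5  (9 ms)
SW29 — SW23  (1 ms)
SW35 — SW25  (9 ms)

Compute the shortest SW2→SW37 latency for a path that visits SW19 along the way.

20 ms

Best SW2 to SW19: SW2–SW5–SW29–SW19 costing 12
Shortest SW19→SW37: SW19–SW37 = 8
Total via SW19: 12 + 8 = 20 ms.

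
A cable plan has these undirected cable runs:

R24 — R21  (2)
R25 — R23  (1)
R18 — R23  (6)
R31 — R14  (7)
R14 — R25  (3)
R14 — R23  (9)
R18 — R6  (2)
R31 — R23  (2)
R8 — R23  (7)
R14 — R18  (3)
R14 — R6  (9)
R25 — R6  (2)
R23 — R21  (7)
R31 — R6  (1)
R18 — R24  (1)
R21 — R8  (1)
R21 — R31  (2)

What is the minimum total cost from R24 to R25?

5

Enumerating some paths:
R24 → R18 → R6 → R25: 1+2+2 = 5
R24 → R18 → R6 → R31 → R23 → R25: 1+2+1+2+1 = 7
R24 → R18 → R14 → R25: 1+3+3 = 7
The minimum is 5 via R24 → R18 → R6 → R25.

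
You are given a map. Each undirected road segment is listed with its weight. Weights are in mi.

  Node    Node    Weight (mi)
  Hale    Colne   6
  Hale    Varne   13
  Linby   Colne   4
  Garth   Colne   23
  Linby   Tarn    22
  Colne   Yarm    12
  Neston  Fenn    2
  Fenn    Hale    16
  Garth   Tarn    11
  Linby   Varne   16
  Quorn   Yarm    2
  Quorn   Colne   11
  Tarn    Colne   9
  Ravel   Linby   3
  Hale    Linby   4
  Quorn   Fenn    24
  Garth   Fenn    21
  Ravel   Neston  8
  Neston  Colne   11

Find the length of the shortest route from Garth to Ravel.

Settle nodes by increasing distance from Garth:
Garth: 0
Tarn: 11  (via Garth)
Colne: 20  (via Tarn)
Fenn: 21  (via Garth)
Neston: 23  (via Fenn)
Linby: 24  (via Colne)
Hale: 26  (via Colne)
Ravel: 27  (via Linby)
Shortest route: Garth → Tarn → Colne → Linby → Ravel = 27 mi.

27 mi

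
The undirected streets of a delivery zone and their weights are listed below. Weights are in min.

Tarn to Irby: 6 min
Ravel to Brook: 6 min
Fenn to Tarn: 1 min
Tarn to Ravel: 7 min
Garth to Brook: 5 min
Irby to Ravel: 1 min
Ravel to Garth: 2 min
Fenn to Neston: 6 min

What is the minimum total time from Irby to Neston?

13 min

Candidate routes:
Irby → Ravel → Tarn → Fenn → Neston: 1+7+1+6 = 15
Irby → Tarn → Fenn → Neston: 6+1+6 = 13
The minimum is 13 min via Irby → Tarn → Fenn → Neston.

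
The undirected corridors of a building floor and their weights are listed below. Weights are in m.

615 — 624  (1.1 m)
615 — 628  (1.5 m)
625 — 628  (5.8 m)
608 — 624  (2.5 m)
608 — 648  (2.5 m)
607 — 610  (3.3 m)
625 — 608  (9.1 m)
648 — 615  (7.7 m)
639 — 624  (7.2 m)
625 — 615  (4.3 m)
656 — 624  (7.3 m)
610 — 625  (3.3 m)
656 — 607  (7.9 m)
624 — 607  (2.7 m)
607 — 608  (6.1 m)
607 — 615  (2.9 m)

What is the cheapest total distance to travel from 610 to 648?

11 m

Running Dijkstra from 610:
610: 0
607: 3.3  (via 610)
625: 3.3  (via 610)
624: 6  (via 607)
615: 6.2  (via 607)
628: 7.7  (via 615)
608: 8.5  (via 624)
648: 11  (via 608)
Shortest route: 610–607–624–608–648 = 11 m.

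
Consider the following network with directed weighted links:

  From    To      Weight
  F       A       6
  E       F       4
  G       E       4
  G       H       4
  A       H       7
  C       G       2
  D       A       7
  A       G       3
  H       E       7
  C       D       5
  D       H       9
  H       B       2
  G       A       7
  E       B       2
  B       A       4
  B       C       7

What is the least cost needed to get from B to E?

Candidate routes:
B–A–H–E: 4+7+7 = 18
B–C–G–E: 7+2+4 = 13
B–A–G–E: 4+3+4 = 11
The minimum is 11 via B–A–G–E.

11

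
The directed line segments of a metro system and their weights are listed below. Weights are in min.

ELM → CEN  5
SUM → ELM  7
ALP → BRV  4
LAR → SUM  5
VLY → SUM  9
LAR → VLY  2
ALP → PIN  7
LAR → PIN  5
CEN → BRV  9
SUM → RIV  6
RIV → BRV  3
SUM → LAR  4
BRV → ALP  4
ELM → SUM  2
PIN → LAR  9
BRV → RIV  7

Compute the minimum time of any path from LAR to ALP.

18 min

Enumerating some paths:
LAR → SUM → ELM → CEN → BRV → ALP: 5+7+5+9+4 = 30
LAR → VLY → SUM → ELM → CEN → BRV → ALP: 2+9+7+5+9+4 = 36
LAR → SUM → RIV → BRV → ALP: 5+6+3+4 = 18
LAR → VLY → SUM → RIV → BRV → ALP: 2+9+6+3+4 = 24
The minimum is 18 min via LAR → SUM → RIV → BRV → ALP.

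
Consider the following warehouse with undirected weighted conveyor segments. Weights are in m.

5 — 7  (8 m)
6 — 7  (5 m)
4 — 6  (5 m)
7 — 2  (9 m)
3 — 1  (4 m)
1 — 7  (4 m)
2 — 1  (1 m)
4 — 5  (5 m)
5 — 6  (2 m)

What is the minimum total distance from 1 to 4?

14 m

Settle nodes by increasing distance from 1:
1: 0
2: 1  (via 1)
3: 4  (via 1)
7: 4  (via 1)
6: 9  (via 7)
5: 11  (via 6)
4: 14  (via 6)
Shortest route: 1 → 7 → 6 → 4 = 14 m.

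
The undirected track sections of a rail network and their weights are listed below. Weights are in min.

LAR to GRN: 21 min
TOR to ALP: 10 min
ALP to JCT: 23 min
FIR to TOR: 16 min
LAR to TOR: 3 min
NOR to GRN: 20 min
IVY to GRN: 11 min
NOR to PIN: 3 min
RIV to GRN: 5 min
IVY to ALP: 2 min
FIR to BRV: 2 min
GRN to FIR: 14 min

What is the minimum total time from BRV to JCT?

Shortest distances from BRV:
BRV: 0
FIR: 2  (via BRV)
GRN: 16  (via FIR)
TOR: 18  (via FIR)
RIV: 21  (via GRN)
LAR: 21  (via TOR)
IVY: 27  (via GRN)
ALP: 28  (via TOR)
NOR: 36  (via GRN)
PIN: 39  (via NOR)
JCT: 51  (via ALP)
Shortest route: BRV → FIR → TOR → ALP → JCT = 51 min.

51 min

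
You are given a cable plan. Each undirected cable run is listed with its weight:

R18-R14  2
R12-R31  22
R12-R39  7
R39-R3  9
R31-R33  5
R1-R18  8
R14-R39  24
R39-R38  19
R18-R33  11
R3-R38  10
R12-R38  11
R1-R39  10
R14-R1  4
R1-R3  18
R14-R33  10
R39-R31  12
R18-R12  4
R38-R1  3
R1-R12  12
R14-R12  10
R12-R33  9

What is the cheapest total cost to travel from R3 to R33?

Settle nodes by increasing distance from R3:
R3: 0
R39: 9  (via R3)
R38: 10  (via R3)
R1: 13  (via R38)
R12: 16  (via R39)
R14: 17  (via R1)
R18: 19  (via R14)
R31: 21  (via R39)
R33: 25  (via R12)
Shortest route: R3 → R39 → R12 → R33 = 25.

25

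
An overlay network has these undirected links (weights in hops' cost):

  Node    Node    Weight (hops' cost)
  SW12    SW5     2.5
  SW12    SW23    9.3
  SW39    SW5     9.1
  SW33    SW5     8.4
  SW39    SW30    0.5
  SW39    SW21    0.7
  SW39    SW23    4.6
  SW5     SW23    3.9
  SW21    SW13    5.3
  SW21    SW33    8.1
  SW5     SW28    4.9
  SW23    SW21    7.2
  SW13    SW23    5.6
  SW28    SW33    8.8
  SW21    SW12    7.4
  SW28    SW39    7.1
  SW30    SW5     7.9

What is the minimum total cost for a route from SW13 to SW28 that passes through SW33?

22.2 hops' cost

Shortest SW13→SW33: SW13 → SW21 → SW33 = 13.4
Shortest SW33→SW28: SW33 → SW28 = 8.8
Total via SW33: 13.4 + 8.8 = 22.2 hops' cost.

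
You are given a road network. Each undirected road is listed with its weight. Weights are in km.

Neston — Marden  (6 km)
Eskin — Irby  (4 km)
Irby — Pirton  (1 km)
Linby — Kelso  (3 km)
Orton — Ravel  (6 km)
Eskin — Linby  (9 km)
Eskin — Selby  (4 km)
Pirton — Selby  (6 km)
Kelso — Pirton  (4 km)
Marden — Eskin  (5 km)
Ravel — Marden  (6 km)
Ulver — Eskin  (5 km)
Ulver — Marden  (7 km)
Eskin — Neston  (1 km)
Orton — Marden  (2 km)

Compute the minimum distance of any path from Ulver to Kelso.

14 km

Running Dijkstra from Ulver:
Ulver: 0
Eskin: 5  (via Ulver)
Neston: 6  (via Eskin)
Marden: 7  (via Ulver)
Selby: 9  (via Eskin)
Irby: 9  (via Eskin)
Orton: 9  (via Marden)
Pirton: 10  (via Irby)
Ravel: 13  (via Marden)
Linby: 14  (via Eskin)
Kelso: 14  (via Pirton)
Shortest route: Ulver → Eskin → Irby → Pirton → Kelso = 14 km.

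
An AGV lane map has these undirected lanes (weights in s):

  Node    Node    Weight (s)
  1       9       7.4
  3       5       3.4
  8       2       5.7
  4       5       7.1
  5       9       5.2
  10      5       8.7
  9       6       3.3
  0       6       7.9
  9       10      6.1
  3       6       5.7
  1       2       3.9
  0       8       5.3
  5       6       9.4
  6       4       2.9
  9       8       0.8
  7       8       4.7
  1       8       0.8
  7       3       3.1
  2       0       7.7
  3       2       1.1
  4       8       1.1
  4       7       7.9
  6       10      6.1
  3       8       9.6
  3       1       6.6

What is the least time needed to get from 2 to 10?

11.6 s

Candidate routes:
2 → 8 → 9 → 10: 5.7+0.8+6.1 = 12.6
2 → 3 → 6 → 10: 1.1+5.7+6.1 = 12.9
2 → 1 → 8 → 9 → 10: 3.9+0.8+0.8+6.1 = 11.6
2 → 3 → 5 → 10: 1.1+3.4+8.7 = 13.2
Cheapest is 2 → 1 → 8 → 9 → 10 at 11.6 s.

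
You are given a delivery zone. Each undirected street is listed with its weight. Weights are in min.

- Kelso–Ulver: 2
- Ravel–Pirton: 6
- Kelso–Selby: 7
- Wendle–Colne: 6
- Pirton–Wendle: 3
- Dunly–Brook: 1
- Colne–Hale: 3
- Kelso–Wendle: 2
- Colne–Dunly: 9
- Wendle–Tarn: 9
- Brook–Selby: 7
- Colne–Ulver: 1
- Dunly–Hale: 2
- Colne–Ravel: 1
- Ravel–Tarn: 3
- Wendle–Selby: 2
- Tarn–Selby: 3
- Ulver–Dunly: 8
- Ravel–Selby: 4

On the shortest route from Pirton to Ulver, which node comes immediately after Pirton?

Candidate routes:
Pirton - Wendle - Kelso - Ulver: 3+2+2 = 7
Pirton - Ravel - Colne - Ulver: 6+1+1 = 8
The minimum is 7 min via Pirton - Wendle - Kelso - Ulver.
So from Pirton the first move is to Wendle.

Wendle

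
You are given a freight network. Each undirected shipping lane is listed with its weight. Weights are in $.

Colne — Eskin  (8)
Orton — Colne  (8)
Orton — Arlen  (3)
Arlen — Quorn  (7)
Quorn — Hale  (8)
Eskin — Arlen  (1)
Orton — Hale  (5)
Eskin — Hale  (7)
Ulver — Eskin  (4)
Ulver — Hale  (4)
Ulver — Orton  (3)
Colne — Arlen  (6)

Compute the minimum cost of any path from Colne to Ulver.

Shortest distances from Colne:
Colne: 0
Arlen: 6  (via Colne)
Eskin: 7  (via Arlen)
Orton: 8  (via Colne)
Ulver: 11  (via Eskin)
Shortest route: Colne–Arlen–Eskin–Ulver = $11.

$11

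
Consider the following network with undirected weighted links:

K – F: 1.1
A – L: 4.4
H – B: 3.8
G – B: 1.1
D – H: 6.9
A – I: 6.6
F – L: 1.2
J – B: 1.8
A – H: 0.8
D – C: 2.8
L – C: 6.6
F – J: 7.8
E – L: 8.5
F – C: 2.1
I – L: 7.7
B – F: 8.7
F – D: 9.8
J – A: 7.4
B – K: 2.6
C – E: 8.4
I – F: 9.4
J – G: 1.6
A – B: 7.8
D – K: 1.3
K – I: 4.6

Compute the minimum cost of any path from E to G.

Enumerating some paths:
E - L - F - K - B - G: 8.5+1.2+1.1+2.6+1.1 = 14.5
E - C - D - K - B - G: 8.4+2.8+1.3+2.6+1.1 = 16.2
E - L - F - K - B - J - G: 8.5+1.2+1.1+2.6+1.8+1.6 = 16.8
E - C - F - K - B - G: 8.4+2.1+1.1+2.6+1.1 = 15.3
The minimum is 14.5 via E - L - F - K - B - G.

14.5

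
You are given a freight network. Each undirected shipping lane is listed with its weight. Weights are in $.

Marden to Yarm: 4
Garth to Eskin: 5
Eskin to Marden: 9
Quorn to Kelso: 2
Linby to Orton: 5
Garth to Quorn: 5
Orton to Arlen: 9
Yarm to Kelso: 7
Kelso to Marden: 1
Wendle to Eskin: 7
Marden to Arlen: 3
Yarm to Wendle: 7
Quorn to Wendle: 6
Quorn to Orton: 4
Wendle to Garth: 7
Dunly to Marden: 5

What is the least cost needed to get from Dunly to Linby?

$17

Shortest distances from Dunly:
Dunly: 0
Marden: 5  (via Dunly)
Kelso: 6  (via Marden)
Quorn: 8  (via Kelso)
Arlen: 8  (via Marden)
Yarm: 9  (via Marden)
Orton: 12  (via Quorn)
Garth: 13  (via Quorn)
Wendle: 14  (via Quorn)
Eskin: 14  (via Marden)
Linby: 17  (via Orton)
Shortest route: Dunly–Marden–Kelso–Quorn–Orton–Linby = $17.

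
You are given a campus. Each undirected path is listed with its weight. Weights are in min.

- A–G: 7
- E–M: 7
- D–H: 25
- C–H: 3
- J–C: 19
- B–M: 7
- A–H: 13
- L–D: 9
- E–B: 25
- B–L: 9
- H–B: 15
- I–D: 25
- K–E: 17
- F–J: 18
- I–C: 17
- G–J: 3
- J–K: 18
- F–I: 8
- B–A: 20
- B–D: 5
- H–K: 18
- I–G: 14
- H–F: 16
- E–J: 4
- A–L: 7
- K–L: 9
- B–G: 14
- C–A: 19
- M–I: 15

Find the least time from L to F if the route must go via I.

Shortest L→I: L–A–G–I = 28
Shortest I→F: I–F = 8
Total via I: 28 + 8 = 36 min.

36 min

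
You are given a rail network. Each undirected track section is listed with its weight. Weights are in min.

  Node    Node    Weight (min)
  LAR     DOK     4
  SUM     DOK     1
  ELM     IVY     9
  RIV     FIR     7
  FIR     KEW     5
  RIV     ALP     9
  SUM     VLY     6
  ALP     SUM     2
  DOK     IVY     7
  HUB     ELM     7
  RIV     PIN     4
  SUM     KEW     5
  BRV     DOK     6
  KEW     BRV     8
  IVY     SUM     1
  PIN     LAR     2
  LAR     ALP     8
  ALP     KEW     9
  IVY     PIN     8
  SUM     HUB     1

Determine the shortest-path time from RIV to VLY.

17 min

Settle nodes by increasing distance from RIV:
RIV: 0
PIN: 4  (via RIV)
LAR: 6  (via PIN)
FIR: 7  (via RIV)
ALP: 9  (via RIV)
DOK: 10  (via LAR)
SUM: 11  (via ALP)
IVY: 12  (via PIN)
KEW: 12  (via FIR)
HUB: 12  (via SUM)
BRV: 16  (via DOK)
VLY: 17  (via SUM)
Shortest route: RIV → ALP → SUM → VLY = 17 min.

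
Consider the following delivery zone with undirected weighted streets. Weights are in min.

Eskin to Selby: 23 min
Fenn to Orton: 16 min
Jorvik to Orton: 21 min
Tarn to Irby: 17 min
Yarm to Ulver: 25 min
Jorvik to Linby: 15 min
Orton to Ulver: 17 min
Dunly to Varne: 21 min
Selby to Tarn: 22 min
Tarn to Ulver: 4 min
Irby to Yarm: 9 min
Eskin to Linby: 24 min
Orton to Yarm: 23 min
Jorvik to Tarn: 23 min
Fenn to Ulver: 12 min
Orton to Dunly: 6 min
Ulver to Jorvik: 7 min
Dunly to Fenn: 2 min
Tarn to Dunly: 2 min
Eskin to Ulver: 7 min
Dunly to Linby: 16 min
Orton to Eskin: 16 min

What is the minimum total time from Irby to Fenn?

21 min

Settle nodes by increasing distance from Irby:
Irby: 0
Yarm: 9  (via Irby)
Tarn: 17  (via Irby)
Dunly: 19  (via Tarn)
Fenn: 21  (via Dunly)
Shortest route: Irby → Tarn → Dunly → Fenn = 21 min.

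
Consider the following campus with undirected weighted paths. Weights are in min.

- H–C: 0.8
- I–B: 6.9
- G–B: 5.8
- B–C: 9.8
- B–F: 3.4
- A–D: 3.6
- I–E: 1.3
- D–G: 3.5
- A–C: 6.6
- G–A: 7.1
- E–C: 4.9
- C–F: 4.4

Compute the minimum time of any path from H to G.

14.4 min

Enumerating some paths:
H → C → A → G: 0.8+6.6+7.1 = 14.5
H → C → A → D → G: 0.8+6.6+3.6+3.5 = 14.5
H → C → F → B → G: 0.8+4.4+3.4+5.8 = 14.4
The minimum is 14.4 min via H → C → F → B → G.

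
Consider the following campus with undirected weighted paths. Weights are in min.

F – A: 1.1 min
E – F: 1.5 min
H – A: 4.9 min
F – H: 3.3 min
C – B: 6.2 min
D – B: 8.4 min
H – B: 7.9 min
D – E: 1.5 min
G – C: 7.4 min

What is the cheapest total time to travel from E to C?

Shortest distances from E:
E: 0
D: 1.5  (via E)
F: 1.5  (via E)
A: 2.6  (via F)
H: 4.8  (via F)
B: 9.9  (via D)
C: 16.1  (via B)
Shortest route: E–D–B–C = 16.1 min.

16.1 min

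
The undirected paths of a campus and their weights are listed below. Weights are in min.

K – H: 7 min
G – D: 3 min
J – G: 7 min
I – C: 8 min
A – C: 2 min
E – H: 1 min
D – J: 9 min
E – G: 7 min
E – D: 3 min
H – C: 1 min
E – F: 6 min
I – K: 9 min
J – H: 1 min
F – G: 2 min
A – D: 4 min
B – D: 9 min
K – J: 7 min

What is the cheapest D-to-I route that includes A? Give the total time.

Shortest D→A: D–A = 4
Best A to I: A–C–I costing 10
Total via A: 4 + 10 = 14 min.

14 min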